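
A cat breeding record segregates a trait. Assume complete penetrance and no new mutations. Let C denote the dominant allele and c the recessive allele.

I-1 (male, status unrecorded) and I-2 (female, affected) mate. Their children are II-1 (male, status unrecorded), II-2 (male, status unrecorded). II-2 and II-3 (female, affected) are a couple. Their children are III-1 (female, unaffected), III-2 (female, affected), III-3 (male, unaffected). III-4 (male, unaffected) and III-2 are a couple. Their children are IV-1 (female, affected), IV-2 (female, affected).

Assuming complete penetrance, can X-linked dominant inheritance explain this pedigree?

Yes

A consistent assignment under X-linked dominant exists: I-1 X^C Y, I-2 X^C X^c, II-1 X^C Y, II-2 X^c Y, II-3 X^C X^c, III-1 X^c X^c, III-2 X^C X^c, III-3 X^c Y, III-4 X^c Y, IV-1 X^C X^c, IV-2 X^C X^c.
In this assignment every recorded phenotype matches its genotype and every non-founder's genotype is obtainable from its parents' genotypes, so the pedigree is consistent.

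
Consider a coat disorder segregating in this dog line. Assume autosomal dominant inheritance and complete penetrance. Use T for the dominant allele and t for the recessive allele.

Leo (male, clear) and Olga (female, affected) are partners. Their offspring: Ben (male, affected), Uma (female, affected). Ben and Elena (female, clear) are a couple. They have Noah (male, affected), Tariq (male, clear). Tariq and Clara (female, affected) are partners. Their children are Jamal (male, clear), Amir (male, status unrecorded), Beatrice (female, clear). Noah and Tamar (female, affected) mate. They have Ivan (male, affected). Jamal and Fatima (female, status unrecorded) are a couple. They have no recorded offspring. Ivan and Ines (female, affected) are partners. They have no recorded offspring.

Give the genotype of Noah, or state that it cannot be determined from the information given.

Tt

From phenotype alone, Noah is TT or Tt.
Noah is affected so carries T and received t from Elena (tt), so Noah is Tt.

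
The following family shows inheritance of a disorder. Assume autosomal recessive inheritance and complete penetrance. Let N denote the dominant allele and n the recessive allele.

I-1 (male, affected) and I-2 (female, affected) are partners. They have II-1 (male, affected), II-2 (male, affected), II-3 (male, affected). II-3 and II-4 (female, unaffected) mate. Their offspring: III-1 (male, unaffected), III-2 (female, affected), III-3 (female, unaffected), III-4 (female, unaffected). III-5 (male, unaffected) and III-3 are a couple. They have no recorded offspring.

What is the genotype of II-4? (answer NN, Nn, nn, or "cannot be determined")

From phenotype alone, II-4 is NN or Nn.
II-4 is unaffected so carries N and passed n to III-2 (nn), so II-4 is Nn.

Nn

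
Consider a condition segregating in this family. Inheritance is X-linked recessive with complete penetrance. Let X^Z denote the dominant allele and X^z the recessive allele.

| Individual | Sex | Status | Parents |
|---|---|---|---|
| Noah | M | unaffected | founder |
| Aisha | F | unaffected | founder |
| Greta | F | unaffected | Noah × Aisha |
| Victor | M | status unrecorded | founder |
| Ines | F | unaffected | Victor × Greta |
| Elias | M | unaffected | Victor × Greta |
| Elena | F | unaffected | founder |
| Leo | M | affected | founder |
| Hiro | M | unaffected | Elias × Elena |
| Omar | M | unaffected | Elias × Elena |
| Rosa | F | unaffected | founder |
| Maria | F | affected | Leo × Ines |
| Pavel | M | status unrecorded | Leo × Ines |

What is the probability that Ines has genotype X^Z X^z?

1

Ines is unaffected so carries Z and passed z to Maria (X^z X^z), so Ines is X^Z X^z, giving P(X^Z X^z) = 1.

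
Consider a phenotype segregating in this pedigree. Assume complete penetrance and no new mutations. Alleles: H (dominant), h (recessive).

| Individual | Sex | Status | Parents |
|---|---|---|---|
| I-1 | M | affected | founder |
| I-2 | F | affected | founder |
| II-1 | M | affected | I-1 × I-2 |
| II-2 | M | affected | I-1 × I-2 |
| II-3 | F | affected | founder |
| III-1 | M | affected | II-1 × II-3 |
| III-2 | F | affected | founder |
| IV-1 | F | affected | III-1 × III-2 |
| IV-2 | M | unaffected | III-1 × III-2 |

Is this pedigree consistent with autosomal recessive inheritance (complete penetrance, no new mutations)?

Under autosomal recessive, IV-2 (unaffected, male) cannot arise from III-1 (affected) × III-2 (affected).

No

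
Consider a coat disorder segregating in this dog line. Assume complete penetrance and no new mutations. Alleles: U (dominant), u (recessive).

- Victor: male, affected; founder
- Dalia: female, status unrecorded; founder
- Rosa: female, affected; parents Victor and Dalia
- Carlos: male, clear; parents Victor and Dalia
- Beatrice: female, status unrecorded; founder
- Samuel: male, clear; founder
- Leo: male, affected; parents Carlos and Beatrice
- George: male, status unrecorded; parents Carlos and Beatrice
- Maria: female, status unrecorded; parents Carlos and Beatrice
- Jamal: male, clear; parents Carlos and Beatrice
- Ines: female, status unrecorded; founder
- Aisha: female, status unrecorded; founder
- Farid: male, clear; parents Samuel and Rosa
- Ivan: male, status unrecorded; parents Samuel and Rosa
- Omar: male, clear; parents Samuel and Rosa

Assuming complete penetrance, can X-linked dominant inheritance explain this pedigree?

Yes

A consistent assignment under X-linked dominant exists: Victor X^U Y, Dalia X^U X^u, Rosa X^U X^u, Carlos X^u Y, Beatrice X^U X^u, Samuel X^u Y, Leo X^U Y, George X^U Y, Maria X^U X^u, Jamal X^u Y, Ines X^U X^U, Aisha X^U X^U, Farid X^u Y, Ivan X^U Y, Omar X^u Y.
In this assignment every recorded phenotype matches its genotype and every non-founder's genotype is obtainable from its parents' genotypes, so the pedigree is consistent.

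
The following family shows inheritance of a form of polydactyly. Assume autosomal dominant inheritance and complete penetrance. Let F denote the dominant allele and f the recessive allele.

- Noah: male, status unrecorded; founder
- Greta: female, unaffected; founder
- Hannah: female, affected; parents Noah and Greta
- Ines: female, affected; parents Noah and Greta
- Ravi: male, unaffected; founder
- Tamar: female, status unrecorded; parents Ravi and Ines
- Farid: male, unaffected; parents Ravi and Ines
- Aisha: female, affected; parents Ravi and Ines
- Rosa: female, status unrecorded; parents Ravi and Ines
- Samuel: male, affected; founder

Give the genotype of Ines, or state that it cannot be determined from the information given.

Ff

From phenotype alone, Ines is FF or Ff.
Ines is affected so carries F and received f from Greta (ff), so Ines is Ff.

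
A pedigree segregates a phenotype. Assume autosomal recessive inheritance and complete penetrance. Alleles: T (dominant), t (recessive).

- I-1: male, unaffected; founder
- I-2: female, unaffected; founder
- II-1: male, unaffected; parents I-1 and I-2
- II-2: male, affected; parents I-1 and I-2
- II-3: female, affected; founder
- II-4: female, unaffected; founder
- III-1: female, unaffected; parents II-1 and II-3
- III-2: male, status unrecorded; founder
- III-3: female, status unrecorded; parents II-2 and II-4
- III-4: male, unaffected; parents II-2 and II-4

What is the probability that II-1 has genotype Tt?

1/2

I-1 is unaffected so carries T and passed t to II-2 (tt), so I-1 is Tt.
I-2 is unaffected so carries T and passed t to II-2 (tt), so I-2 is Tt.
Their cross gives offspring ratios 1/4 TT : 1/2 Tt : 1/4 tt. Conditioning on II-1 being unaffected, P(Tt) = 1/2 / 3/4 = 2/3 before taking II-1's own offspring into account.
II-3 is affected, so II-3 is tt.
Now use II-1's offspring. Probability of each recorded status — unaffected daughter III-1: 1/2 if II-1 is Tt, 1 if TT.
Bayes: P(Tt) = 2/3·1/2 / (2/3·1/2 + 1/3·1) = 1/2.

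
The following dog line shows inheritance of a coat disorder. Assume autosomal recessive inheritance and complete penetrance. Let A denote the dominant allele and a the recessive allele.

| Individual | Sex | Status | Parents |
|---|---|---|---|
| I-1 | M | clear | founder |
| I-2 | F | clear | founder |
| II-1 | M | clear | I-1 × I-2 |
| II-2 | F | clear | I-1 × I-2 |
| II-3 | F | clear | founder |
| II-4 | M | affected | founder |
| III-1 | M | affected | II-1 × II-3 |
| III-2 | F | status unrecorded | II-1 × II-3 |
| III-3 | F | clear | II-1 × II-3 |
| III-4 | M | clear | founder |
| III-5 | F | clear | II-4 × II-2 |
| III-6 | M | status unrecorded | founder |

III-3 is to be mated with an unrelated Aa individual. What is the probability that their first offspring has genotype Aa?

1/2

II-1 is clear so carries A and passed a to III-1 (aa), so II-1 is Aa.
II-3 is clear so carries A and passed a to III-1 (aa), so II-3 is Aa.
III-3 is a clear offspring of II-1 (Aa) × II-3 (Aa), whose cross gives 1/4 AA : 1/2 Aa : 1/4 aa; conditioning on being clear, III-3 is AA with probability 1/3, Aa with probability 2/3.
Summing over parental genotype combinations, P(offspring has genotype Aa) = 1/3·1/2 + 2/3·1/2 = 1/2.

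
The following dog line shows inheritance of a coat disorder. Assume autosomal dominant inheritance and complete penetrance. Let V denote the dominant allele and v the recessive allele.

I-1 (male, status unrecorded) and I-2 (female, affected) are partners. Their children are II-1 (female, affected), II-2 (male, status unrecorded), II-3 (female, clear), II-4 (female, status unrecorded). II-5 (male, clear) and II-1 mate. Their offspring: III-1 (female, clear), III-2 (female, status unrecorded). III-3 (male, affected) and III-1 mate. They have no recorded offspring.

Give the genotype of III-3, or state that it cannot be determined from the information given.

III-3's phenotype allows VV or Vv, and no parent or child forces a single allele at both positions; consistent genotype assignments exist with III-3 as VV or Vv.

cannot be determined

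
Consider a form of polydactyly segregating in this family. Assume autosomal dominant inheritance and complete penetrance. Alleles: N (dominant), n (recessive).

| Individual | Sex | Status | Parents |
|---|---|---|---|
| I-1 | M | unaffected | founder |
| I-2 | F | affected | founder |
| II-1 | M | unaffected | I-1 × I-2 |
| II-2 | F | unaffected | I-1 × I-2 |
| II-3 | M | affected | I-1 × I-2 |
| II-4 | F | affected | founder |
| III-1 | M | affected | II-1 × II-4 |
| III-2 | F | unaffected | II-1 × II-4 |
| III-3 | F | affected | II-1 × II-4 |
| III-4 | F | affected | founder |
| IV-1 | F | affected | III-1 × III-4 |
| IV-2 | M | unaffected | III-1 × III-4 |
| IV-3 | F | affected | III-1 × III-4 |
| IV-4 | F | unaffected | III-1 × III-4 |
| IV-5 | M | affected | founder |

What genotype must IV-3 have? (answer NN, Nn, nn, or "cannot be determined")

IV-3's phenotype allows NN or Nn, and no parent or child forces a single allele at both positions; consistent genotype assignments exist with IV-3 as NN or Nn.

cannot be determined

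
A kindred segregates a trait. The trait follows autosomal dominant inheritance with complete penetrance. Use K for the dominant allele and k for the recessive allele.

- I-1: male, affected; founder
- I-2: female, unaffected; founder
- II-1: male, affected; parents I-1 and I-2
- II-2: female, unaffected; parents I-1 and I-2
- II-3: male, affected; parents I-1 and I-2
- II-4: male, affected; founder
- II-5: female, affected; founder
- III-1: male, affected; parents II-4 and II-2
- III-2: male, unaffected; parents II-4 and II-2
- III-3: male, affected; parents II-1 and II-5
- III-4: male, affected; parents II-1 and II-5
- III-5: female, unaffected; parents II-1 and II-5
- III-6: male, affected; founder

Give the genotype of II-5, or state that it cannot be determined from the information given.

From phenotype alone, II-5 is KK or Kk.
II-5 is affected so carries K and passed k to III-5 (kk), so II-5 is Kk.

Kk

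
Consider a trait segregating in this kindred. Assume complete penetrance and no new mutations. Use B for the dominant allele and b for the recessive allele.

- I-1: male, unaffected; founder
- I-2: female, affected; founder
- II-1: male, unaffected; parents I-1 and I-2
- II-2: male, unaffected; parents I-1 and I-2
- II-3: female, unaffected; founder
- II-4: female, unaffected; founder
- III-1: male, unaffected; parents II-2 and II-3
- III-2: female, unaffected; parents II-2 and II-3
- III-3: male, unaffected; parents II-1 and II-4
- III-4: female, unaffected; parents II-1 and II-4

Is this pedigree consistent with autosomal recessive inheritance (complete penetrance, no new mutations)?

Yes

A consistent assignment under autosomal recessive exists: I-1 BB, I-2 bb, II-1 Bb, II-2 Bb, II-3 BB, II-4 BB, III-1 BB, III-2 BB, III-3 BB, III-4 BB.
In this assignment every recorded phenotype matches its genotype and every non-founder's genotype is obtainable from its parents' genotypes, so the pedigree is consistent.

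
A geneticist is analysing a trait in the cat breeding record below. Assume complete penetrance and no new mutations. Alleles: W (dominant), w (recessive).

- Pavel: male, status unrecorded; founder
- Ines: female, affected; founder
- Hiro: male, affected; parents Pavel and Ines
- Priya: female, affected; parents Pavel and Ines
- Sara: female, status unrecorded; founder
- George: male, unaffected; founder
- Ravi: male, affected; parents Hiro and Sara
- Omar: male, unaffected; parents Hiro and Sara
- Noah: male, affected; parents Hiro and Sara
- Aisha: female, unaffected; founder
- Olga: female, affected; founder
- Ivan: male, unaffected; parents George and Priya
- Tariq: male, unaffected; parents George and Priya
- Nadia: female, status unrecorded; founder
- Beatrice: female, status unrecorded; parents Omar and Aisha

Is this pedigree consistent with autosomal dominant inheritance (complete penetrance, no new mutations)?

A consistent assignment under autosomal dominant exists: Pavel WW, Ines Ww, Hiro Ww, Priya Ww, Sara Ww, George ww, Ravi WW, Omar ww, Noah WW, Aisha ww, Olga WW, Ivan ww, Tariq ww, Nadia WW, Beatrice ww.
In this assignment every recorded phenotype matches its genotype and every non-founder's genotype is obtainable from its parents' genotypes, so the pedigree is consistent.

Yes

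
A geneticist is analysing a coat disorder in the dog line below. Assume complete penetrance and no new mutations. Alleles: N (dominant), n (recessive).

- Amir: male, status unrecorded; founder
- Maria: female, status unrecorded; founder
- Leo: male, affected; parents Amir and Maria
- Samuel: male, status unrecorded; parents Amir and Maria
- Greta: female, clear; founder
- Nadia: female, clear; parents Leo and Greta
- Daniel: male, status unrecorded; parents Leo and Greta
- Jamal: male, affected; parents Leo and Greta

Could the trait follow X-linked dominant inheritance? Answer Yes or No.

No

Under X-linked dominant, Nadia (clear, female) cannot arise from Leo (affected) × Greta (clear).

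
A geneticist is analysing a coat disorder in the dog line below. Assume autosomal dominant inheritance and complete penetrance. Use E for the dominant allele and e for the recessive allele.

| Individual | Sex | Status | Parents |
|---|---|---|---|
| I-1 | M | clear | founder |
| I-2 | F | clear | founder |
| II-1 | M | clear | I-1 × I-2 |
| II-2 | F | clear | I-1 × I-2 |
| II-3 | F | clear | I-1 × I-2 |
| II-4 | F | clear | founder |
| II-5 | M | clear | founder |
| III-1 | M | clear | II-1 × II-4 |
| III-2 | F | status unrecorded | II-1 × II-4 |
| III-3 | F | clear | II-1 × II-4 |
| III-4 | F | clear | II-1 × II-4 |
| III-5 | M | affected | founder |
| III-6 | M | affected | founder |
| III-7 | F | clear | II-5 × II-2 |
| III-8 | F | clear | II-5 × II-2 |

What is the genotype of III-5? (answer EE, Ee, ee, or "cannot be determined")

cannot be determined

III-5's phenotype allows EE or Ee, and no parent or child forces a single allele at both positions; consistent genotype assignments exist with III-5 as EE or Ee.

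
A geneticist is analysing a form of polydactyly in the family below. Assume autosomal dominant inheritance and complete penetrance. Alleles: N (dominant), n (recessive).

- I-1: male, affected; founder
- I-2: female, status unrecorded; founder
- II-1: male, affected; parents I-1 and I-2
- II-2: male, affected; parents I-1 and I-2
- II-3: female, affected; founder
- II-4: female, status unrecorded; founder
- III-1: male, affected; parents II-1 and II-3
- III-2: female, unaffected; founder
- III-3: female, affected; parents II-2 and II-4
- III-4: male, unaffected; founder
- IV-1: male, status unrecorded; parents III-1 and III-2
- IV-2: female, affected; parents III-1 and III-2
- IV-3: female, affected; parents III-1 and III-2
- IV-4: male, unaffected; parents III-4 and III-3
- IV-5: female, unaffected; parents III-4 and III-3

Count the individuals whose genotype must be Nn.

Obligate heterozygotes: III-3 is affected so carries N and passed n to IV-4 (nn), so III-3 is Nn; IV-2 is affected so carries N and received n from III-2 (nn), so IV-2 is Nn; IV-3 is affected so carries N and received n from III-2 (nn), so IV-3 is Nn.
Every other individual is either homozygous by phenotype or has at least one consistent homozygous assignment, so the count is 3.

3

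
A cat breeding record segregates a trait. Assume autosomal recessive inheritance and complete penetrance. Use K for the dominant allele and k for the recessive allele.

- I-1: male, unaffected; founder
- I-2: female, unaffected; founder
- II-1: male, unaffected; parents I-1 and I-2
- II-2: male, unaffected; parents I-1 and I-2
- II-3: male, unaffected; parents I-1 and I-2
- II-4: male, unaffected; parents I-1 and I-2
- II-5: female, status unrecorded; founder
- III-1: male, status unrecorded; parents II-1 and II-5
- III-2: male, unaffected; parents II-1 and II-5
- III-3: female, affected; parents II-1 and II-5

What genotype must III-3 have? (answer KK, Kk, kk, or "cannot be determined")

kk

III-3 is affected, so III-3 is kk.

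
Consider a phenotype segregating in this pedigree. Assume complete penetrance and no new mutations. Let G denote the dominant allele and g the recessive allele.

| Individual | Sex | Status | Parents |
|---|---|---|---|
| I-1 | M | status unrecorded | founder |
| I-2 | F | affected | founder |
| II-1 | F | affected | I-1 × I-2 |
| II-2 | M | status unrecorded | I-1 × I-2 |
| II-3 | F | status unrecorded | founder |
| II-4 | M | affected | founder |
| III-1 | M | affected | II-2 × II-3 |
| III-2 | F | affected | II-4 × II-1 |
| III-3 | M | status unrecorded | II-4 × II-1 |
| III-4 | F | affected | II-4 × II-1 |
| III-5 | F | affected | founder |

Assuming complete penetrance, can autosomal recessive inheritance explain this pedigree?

A consistent assignment under autosomal recessive exists: I-1 Gg, I-2 gg, II-1 gg, II-2 Gg, II-3 Gg, II-4 gg, III-1 gg, III-2 gg, III-3 gg, III-4 gg, III-5 gg.
In this assignment every recorded phenotype matches its genotype and every non-founder's genotype is obtainable from its parents' genotypes, so the pedigree is consistent.

Yes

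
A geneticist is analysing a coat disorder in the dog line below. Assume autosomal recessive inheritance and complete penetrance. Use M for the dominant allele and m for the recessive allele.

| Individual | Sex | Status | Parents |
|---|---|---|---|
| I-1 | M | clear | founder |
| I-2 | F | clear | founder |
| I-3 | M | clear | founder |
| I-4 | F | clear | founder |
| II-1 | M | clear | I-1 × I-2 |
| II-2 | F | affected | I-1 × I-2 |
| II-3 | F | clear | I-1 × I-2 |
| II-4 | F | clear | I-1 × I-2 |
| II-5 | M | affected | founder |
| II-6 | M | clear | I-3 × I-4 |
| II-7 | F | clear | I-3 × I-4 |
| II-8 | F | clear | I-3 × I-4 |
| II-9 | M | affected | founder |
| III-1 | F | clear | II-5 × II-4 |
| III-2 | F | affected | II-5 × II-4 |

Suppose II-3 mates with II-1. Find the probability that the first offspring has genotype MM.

I-1 is clear so carries M and passed m to II-2 (mm), so I-1 is Mm.
I-2 is clear so carries M and passed m to II-2 (mm), so I-2 is Mm.
II-3 is a clear offspring of I-1 (Mm) × I-2 (Mm), whose cross gives 1/4 MM : 1/2 Mm : 1/4 mm; conditioning on being clear, II-3 is MM with probability 1/3, Mm with probability 2/3.
II-1 is a clear offspring of I-1 (Mm) × I-2 (Mm), whose cross gives 1/4 MM : 1/2 Mm : 1/4 mm; conditioning on being clear, II-1 is MM with probability 1/3, Mm with probability 2/3.
Summing over parental genotype combinations, P(offspring has genotype MM) = 1/9·1 + 2/9·1/2 + 2/9·1/2 + 4/9·1/4 = 4/9.

4/9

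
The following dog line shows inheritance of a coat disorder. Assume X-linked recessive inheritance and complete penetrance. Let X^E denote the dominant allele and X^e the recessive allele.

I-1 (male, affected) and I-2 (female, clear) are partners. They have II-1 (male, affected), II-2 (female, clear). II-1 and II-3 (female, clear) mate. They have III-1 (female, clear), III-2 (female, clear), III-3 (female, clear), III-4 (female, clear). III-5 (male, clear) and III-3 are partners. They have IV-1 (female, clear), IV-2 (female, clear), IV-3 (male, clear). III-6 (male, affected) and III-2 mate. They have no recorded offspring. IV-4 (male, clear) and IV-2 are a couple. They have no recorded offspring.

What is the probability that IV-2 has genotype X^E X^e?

III-5 is clear, so III-5 is X^E Y.
III-3 is clear so carries E and received e from II-1 (X^e Y), so III-3 is X^E X^e.
Their cross gives offspring ratios 1/2 X^E X^E : 1/2 X^E X^e. Conditioning on IV-2 being clear, P(X^E X^e) = 1/2 / 1 = 1/2.

1/2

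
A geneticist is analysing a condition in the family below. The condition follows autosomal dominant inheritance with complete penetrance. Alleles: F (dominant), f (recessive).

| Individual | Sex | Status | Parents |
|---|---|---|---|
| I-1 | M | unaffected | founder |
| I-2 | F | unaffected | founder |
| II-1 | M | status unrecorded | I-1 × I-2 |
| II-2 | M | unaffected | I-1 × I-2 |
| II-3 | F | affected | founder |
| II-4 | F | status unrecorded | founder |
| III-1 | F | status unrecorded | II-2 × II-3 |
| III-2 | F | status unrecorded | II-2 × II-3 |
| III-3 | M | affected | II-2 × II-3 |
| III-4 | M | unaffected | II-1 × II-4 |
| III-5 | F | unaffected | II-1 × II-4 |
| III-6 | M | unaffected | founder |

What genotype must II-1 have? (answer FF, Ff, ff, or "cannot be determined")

ff

From phenotype alone, II-1 is FF or Ff or ff.
II-1 received f from I-1 (ff) and received f from I-2 (ff), so II-1 is ff.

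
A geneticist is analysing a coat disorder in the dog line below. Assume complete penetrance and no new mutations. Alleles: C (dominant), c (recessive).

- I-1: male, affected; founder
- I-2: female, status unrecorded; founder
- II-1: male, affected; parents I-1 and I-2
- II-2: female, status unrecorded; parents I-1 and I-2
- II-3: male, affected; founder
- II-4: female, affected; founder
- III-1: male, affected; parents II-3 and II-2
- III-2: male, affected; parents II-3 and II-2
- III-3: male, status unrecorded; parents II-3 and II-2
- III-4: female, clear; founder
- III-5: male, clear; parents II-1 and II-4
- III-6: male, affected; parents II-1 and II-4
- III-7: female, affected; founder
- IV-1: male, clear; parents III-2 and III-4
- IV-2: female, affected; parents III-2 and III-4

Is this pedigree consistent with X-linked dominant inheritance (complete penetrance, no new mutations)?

A consistent assignment under X-linked dominant exists: I-1 X^C Y, I-2 X^C X^C, II-1 X^C Y, II-2 X^C X^C, II-3 X^C Y, II-4 X^C X^c, III-1 X^C Y, III-2 X^C Y, III-3 X^C Y, III-4 X^c X^c, III-5 X^c Y, III-6 X^C Y, III-7 X^C X^C, IV-1 X^c Y, IV-2 X^C X^c.
In this assignment every recorded phenotype matches its genotype and every non-founder's genotype is obtainable from its parents' genotypes, so the pedigree is consistent.

Yes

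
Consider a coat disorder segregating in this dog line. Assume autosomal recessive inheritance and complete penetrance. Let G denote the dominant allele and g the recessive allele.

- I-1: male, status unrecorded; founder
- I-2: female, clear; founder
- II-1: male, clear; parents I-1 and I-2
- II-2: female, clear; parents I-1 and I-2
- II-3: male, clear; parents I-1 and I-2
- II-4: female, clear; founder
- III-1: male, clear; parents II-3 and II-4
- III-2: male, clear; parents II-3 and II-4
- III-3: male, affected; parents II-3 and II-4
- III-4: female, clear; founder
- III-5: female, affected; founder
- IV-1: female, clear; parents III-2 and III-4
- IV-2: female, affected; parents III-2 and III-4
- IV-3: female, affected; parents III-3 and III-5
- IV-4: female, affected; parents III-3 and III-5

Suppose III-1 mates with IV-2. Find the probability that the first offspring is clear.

2/3

II-3 is clear so carries G and passed g to III-3 (gg), so II-3 is Gg.
II-4 is clear so carries G and passed g to III-3 (gg), so II-4 is Gg.
III-1 is a clear offspring of II-3 (Gg) × II-4 (Gg), whose cross gives 1/4 GG : 1/2 Gg : 1/4 gg; conditioning on being clear, III-1 is GG with probability 1/3, Gg with probability 2/3.
IV-2 is affected, so IV-2 is gg.
Summing over parental genotype combinations, P(offspring is clear) = 1/3·1 + 2/3·1/2 = 2/3.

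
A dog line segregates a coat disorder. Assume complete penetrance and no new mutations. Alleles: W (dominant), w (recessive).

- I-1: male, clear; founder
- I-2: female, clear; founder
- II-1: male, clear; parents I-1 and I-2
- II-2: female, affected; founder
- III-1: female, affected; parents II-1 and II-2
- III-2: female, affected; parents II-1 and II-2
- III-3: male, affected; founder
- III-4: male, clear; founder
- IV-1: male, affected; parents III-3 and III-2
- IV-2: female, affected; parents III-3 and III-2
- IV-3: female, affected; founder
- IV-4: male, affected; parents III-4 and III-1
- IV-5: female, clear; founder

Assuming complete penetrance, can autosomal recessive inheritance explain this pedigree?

A consistent assignment under autosomal recessive exists: I-1 WW, I-2 Ww, II-1 Ww, II-2 ww, III-1 ww, III-2 ww, III-3 ww, III-4 Ww, IV-1 ww, IV-2 ww, IV-3 ww, IV-4 ww, IV-5 WW.
In this assignment every recorded phenotype matches its genotype and every non-founder's genotype is obtainable from its parents' genotypes, so the pedigree is consistent.

Yes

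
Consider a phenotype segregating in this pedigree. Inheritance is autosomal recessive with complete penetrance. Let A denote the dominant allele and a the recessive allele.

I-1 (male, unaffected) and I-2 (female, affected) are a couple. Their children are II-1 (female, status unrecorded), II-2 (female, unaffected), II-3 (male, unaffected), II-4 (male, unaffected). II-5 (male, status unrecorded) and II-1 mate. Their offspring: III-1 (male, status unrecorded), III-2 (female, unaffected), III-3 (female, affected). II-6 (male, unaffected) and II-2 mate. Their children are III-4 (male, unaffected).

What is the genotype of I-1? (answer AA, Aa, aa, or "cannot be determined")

I-1's phenotype allows AA or Aa, and no parent or child forces a single allele at both positions; consistent genotype assignments exist with I-1 as AA or Aa.

cannot be determined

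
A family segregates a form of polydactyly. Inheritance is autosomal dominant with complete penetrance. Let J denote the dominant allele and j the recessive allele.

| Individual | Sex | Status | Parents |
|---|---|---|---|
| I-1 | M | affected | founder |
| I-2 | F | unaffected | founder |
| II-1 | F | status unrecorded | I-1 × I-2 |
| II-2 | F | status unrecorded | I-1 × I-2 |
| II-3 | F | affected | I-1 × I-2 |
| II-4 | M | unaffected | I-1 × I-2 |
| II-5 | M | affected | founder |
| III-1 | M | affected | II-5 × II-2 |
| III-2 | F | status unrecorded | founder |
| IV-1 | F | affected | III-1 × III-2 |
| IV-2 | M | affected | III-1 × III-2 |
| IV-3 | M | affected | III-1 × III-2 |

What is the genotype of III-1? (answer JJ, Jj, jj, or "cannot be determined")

cannot be determined

III-1's phenotype allows JJ or Jj, and no parent or child forces a single allele at both positions; consistent genotype assignments exist with III-1 as JJ or Jj.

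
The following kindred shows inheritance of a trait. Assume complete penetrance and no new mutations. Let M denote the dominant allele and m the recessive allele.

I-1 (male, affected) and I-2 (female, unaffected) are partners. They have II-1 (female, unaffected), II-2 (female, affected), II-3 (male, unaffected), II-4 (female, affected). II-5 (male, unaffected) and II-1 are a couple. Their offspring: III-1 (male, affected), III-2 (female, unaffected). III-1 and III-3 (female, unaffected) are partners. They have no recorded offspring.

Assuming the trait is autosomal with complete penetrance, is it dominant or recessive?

recessive

II-5 and II-1 are both unaffected yet have an affected child III-1. Under dominance, an affected child requires at least one affected parent, so the trait cannot be dominant.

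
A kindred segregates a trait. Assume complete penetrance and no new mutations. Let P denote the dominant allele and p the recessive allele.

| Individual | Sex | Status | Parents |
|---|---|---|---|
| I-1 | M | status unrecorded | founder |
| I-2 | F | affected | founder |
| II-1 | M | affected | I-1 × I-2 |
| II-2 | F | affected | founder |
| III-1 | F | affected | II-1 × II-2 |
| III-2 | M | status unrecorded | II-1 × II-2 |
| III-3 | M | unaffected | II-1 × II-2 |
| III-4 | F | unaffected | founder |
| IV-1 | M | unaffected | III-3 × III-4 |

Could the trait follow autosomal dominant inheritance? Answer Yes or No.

Yes

A consistent assignment under autosomal dominant exists: I-1 PP, I-2 Pp, II-1 Pp, II-2 Pp, III-1 PP, III-2 PP, III-3 pp, III-4 pp, IV-1 pp.
In this assignment every recorded phenotype matches its genotype and every non-founder's genotype is obtainable from its parents' genotypes, so the pedigree is consistent.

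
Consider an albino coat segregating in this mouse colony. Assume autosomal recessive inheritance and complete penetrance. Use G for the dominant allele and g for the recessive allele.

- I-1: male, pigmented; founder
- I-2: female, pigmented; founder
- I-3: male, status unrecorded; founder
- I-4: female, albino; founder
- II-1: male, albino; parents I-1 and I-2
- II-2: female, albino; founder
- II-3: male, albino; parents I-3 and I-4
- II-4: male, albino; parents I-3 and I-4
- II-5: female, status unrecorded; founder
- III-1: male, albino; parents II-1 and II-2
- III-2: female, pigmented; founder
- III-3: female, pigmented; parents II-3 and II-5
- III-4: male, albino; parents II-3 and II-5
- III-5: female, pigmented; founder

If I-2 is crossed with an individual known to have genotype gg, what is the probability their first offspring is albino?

1/2

I-2 is pigmented so carries G and passed g to II-1 (gg), so I-2 is Gg.
The cross gives 1/2 Gg : 1/2 gg, so P(offspring is albino) = 1/2.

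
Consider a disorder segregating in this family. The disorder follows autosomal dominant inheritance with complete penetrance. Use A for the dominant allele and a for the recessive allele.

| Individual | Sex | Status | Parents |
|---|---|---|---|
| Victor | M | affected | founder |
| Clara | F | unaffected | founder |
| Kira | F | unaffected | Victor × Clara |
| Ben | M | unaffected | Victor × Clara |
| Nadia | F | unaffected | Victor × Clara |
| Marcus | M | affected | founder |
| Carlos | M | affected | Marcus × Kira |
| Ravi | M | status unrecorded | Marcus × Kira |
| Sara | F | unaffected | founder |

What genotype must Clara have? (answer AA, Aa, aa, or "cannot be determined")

Clara is unaffected, so Clara is aa.

aa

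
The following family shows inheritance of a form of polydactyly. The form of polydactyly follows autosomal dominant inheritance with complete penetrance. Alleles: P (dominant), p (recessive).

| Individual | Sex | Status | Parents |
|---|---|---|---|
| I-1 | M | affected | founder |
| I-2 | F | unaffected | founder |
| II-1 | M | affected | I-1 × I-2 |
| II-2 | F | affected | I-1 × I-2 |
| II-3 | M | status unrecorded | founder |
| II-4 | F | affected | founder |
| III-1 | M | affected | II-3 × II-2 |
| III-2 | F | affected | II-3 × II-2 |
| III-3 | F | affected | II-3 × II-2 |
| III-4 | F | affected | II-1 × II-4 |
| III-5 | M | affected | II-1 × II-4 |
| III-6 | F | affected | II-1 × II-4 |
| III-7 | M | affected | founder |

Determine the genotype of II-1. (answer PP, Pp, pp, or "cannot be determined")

Pp

From phenotype alone, II-1 is PP or Pp.
II-1 is affected so carries P and received p from I-2 (pp), so II-1 is Pp.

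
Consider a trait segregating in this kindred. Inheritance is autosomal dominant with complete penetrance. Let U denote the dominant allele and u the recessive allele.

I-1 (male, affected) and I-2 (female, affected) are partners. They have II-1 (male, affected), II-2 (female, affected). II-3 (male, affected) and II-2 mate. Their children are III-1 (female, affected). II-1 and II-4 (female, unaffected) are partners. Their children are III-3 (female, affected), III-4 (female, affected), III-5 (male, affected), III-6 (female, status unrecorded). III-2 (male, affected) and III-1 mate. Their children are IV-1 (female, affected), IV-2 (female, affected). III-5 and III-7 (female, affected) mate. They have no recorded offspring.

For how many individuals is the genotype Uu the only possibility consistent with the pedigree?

Obligate heterozygotes: III-3 is affected so carries U and received u from II-4 (uu), so III-3 is Uu; III-4 is affected so carries U and received u from II-4 (uu), so III-4 is Uu; III-5 is affected so carries U and received u from II-4 (uu), so III-5 is Uu.
Every other individual is either homozygous by phenotype or has at least one consistent homozygous assignment, so the count is 3.

3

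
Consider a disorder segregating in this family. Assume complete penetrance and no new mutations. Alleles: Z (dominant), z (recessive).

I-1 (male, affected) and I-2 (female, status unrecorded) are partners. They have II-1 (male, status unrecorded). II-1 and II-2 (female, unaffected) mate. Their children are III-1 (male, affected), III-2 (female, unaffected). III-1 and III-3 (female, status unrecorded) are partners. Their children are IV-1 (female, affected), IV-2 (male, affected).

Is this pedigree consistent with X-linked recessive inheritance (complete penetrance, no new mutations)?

A consistent assignment under X-linked recessive exists: I-1 X^z Y, I-2 X^Z X^Z, II-1 X^Z Y, II-2 X^Z X^z, III-1 X^z Y, III-2 X^Z X^Z, III-3 X^Z X^z, IV-1 X^z X^z, IV-2 X^z Y.
In this assignment every recorded phenotype matches its genotype and every non-founder's genotype is obtainable from its parents' genotypes, so the pedigree is consistent.

Yes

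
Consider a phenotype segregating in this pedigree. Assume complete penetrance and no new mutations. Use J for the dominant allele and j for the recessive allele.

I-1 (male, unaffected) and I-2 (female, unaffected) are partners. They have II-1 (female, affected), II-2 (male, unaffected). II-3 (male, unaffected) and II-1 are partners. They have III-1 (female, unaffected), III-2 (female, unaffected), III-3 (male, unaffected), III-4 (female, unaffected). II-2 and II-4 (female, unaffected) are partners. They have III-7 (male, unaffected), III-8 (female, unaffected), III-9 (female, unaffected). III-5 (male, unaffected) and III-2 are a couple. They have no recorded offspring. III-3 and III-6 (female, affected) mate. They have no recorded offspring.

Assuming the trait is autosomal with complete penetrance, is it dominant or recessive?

recessive

I-1 and I-2 are both unaffected yet have an affected child II-1. Under dominance, an affected child requires at least one affected parent, so the trait cannot be dominant.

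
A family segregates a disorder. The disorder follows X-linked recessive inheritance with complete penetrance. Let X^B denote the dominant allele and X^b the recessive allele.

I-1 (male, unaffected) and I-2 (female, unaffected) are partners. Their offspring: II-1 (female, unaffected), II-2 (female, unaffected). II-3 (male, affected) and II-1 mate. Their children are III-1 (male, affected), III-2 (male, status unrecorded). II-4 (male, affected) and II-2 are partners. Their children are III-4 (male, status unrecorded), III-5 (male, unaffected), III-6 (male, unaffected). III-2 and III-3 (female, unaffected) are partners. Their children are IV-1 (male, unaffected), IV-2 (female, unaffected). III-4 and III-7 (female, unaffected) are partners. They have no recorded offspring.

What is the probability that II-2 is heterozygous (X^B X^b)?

1/5

I-1 is unaffected, so I-1 is X^B Y.
I-2 is unaffected so carries B and passed b to II-1 (X^B X^b, whose B came from I-1), so I-2 is X^B X^b.
Their cross gives offspring ratios 1/2 X^B X^B : 1/2 X^B X^b. Conditioning on II-2 being unaffected, P(X^B X^b) = 1/2 / 1 = 1/2 before taking II-2's own offspring into account.
II-4 is affected, so II-4 is X^b Y.
Now use II-2's offspring. Probability of each recorded status — unaffected son III-5: 1/2 if II-2 is X^B X^b, 1 if X^B X^B; unaffected son III-6: 1/2 if II-2 is X^B X^b, 1 if X^B X^B. (III-4: equally likely either way, so uninformative.)
Bayes: P(X^B X^b) = 1/2·1/4 / (1/2·1/4 + 1/2·1) = 1/5.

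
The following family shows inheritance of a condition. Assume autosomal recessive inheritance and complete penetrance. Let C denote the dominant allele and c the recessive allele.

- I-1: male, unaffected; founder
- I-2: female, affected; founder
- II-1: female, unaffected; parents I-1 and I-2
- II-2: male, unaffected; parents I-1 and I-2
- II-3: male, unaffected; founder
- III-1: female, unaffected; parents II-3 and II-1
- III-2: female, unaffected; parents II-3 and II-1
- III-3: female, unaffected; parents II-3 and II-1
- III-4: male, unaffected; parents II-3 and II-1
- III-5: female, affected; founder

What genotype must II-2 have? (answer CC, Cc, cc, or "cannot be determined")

Cc

From phenotype alone, II-2 is CC or Cc.
II-2 is unaffected so carries C and received c from I-2 (cc), so II-2 is Cc.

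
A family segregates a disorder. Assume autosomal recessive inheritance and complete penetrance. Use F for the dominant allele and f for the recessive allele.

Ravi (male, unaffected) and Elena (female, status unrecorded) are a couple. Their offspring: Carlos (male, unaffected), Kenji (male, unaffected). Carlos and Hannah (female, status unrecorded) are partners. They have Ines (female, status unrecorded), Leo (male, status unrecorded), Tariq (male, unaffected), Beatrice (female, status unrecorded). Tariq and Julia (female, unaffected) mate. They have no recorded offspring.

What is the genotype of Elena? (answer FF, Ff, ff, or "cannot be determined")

cannot be determined

Elena's phenotype is unrecorded, and no parent or child forces a single allele at both positions; consistent genotype assignments exist with Elena as FF or Ff or ff.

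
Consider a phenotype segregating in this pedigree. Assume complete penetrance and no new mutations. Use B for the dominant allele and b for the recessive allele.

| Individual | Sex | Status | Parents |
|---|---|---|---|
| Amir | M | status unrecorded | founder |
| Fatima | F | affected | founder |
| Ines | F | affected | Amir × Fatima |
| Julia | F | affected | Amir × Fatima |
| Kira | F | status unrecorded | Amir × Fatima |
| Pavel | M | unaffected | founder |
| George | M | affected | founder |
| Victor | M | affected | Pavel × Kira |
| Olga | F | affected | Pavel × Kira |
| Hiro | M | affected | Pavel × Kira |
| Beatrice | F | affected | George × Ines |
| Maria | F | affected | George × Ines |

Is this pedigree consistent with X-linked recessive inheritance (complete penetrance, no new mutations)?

No

Under X-linked recessive, Olga (affected, female) cannot arise from Pavel (unaffected) × Kira (unrecorded).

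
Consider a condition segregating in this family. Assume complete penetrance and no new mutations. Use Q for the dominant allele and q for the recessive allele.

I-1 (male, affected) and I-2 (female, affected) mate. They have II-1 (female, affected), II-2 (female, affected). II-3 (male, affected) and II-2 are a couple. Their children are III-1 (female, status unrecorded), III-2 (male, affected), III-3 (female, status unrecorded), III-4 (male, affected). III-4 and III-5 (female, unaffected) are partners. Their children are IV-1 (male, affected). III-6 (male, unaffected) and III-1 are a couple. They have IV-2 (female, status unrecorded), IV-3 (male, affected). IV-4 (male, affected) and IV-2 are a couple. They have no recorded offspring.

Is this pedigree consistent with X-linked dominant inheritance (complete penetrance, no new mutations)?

Under X-linked dominant, IV-1 (affected, male) cannot arise from III-4 (affected) × III-5 (unaffected).

No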